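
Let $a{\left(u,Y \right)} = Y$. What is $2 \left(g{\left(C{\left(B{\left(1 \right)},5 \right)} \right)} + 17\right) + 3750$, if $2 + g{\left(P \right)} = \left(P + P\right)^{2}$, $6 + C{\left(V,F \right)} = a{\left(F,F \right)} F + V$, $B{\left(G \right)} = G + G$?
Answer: $7308$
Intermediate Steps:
$B{\left(G \right)} = 2 G$
$C{\left(V,F \right)} = -6 + V + F^{2}$ ($C{\left(V,F \right)} = -6 + \left(F F + V\right) = -6 + \left(F^{2} + V\right) = -6 + \left(V + F^{2}\right) = -6 + V + F^{2}$)
$g{\left(P \right)} = -2 + 4 P^{2}$ ($g{\left(P \right)} = -2 + \left(P + P\right)^{2} = -2 + \left(2 P\right)^{2} = -2 + 4 P^{2}$)
$2 \left(g{\left(C{\left(B{\left(1 \right)},5 \right)} \right)} + 17\right) + 3750 = 2 \left(\left(-2 + 4 \left(-6 + 2 \cdot 1 + 5^{2}\right)^{2}\right) + 17\right) + 3750 = 2 \left(\left(-2 + 4 \left(-6 + 2 + 25\right)^{2}\right) + 17\right) + 3750 = 2 \left(\left(-2 + 4 \cdot 21^{2}\right) + 17\right) + 3750 = 2 \left(\left(-2 + 4 \cdot 441\right) + 17\right) + 3750 = 2 \left(\left(-2 + 1764\right) + 17\right) + 3750 = 2 \left(1762 + 17\right) + 3750 = 2 \cdot 1779 + 3750 = 3558 + 3750 = 7308$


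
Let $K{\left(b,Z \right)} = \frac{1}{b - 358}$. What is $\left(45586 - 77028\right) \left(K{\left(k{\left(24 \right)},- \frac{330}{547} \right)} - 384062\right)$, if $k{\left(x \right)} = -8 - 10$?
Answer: $\frac{2270227367673}{188} \approx 1.2076 \cdot 10^{10}$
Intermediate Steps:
$k{\left(x \right)} = -18$ ($k{\left(x \right)} = -8 - 10 = -18$)
$K{\left(b,Z \right)} = \frac{1}{-358 + b}$
$\left(45586 - 77028\right) \left(K{\left(k{\left(24 \right)},- \frac{330}{547} \right)} - 384062\right) = \left(45586 - 77028\right) \left(\frac{1}{-358 - 18} - 384062\right) = - 31442 \left(\frac{1}{-376} - 384062\right) = - 31442 \left(- \frac{1}{376} - 384062\right) = \left(-31442\right) \left(- \frac{144407313}{376}\right) = \frac{2270227367673}{188}$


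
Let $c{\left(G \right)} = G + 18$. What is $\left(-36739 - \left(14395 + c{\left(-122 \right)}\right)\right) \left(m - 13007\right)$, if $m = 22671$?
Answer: $-493153920$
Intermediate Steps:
$c{\left(G \right)} = 18 + G$
$\left(-36739 - \left(14395 + c{\left(-122 \right)}\right)\right) \left(m - 13007\right) = \left(-36739 - 14291\right) \left(22671 - 13007\right) = \left(-36739 - 14291\right) 9664 = \left(-51030\right) 9664 = -493153920$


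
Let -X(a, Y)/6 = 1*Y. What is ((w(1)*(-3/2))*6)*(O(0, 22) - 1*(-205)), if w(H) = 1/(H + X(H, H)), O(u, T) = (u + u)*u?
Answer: 369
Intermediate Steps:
X(a, Y) = -6*Y
O(u, T) = 2*u² (O(u, T) = (2*u)*u = 2*u²)
w(H) = -1/(5*H) (w(H) = 1/(H - 6*H) = 1/(-5*H) = -1/(5*H))
((w(1)*(-3/2))*6)*(O(0, 22) - 1*(-205)) = (((-⅕/1)*(-3/2))*6)*(2*0² - 1*(-205)) = (((-⅕*1)*(-3*½))*6)*(2*0 + 205) = (-⅕*(-3/2)*6)*(0 + 205) = ((3/10)*6)*205 = (9/5)*205 = 369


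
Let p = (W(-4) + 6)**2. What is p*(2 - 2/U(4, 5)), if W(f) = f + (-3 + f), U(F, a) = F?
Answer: 75/2 ≈ 37.500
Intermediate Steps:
W(f) = -3 + 2*f
p = 25 (p = ((-3 + 2*(-4)) + 6)**2 = ((-3 - 8) + 6)**2 = (-11 + 6)**2 = (-5)**2 = 25)
p*(2 - 2/U(4, 5)) = 25*(2 - 2/4) = 25*(2 - 2*1/4) = 25*(2 - 1/2) = 25*(3/2) = 75/2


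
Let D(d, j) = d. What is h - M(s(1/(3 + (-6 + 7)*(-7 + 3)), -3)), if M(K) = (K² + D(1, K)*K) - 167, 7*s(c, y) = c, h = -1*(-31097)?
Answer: 1531942/49 ≈ 31264.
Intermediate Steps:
h = 31097
s(c, y) = c/7
M(K) = -167 + K + K² (M(K) = (K² + 1*K) - 167 = (K² + K) - 167 = (K + K²) - 167 = -167 + K + K²)
h - M(s(1/(3 + (-6 + 7)*(-7 + 3)), -3)) = 31097 - (-167 + 1/(7*(3 + (-6 + 7)*(-7 + 3))) + (1/(7*(3 + (-6 + 7)*(-7 + 3))))²) = 31097 - (-167 + 1/(7*(3 + 1*(-4))) + (1/(7*(3 + 1*(-4))))²) = 31097 - (-167 + 1/(7*(3 - 4)) + (1/(7*(3 - 4)))²) = 31097 - (-167 + (⅐)/(-1) + ((⅐)/(-1))²) = 31097 - (-167 + (⅐)*(-1) + ((⅐)*(-1))²) = 31097 - (-167 - ⅐ + (-⅐)²) = 31097 - (-167 - ⅐ + 1/49) = 31097 - 1*(-8189/49) = 31097 + 8189/49 = 1531942/49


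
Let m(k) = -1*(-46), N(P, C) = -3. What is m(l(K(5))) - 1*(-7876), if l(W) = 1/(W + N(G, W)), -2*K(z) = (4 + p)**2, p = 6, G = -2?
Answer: 7922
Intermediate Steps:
K(z) = -50 (K(z) = -(4 + 6)**2/2 = -1/2*10**2 = -1/2*100 = -50)
l(W) = 1/(-3 + W) (l(W) = 1/(W - 3) = 1/(-3 + W))
m(k) = 46
m(l(K(5))) - 1*(-7876) = 46 - 1*(-7876) = 46 + 7876 = 7922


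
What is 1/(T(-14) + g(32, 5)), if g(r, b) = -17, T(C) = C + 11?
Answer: -1/20 ≈ -0.050000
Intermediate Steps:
T(C) = 11 + C
1/(T(-14) + g(32, 5)) = 1/((11 - 14) - 17) = 1/(-3 - 17) = 1/(-20) = -1/20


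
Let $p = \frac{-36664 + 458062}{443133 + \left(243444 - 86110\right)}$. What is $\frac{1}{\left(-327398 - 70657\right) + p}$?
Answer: $- \frac{600467}{239018470287} \approx -2.5122 \cdot 10^{-6}$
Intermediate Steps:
$p = \frac{421398}{600467}$ ($p = \frac{421398}{443133 + \left(243444 - 86110\right)} = \frac{421398}{443133 + 157334} = \frac{421398}{600467} \approx 0.70178$)
$\frac{1}{\left(-327398 - 70657\right) + p} = \frac{1}{\left(-327398 - 70657\right) + \frac{421398}{600467}} = \frac{1}{-398055 + \frac{421398}{600467}} = \frac{1}{- \frac{239018470287}{600467}} = - \frac{600467}{239018470287}$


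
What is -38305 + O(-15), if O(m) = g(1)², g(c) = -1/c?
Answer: -38304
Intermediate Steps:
O(m) = 1 (O(m) = (-1/1)² = (-1*1)² = (-1)² = 1)
-38305 + O(-15) = -38305 + 1 = -38304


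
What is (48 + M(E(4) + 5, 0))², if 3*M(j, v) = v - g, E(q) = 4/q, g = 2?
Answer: 20164/9 ≈ 2240.4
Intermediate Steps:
M(j, v) = -⅔ + v/3 (M(j, v) = (v - 1*2)/3 = (v - 2)/3 = (-2 + v)/3 = -⅔ + v/3)
(48 + M(E(4) + 5, 0))² = (48 + (-⅔ + (⅓)*0))² = (48 + (-⅔ + 0))² = (48 - ⅔)² = (142/3)² = 20164/9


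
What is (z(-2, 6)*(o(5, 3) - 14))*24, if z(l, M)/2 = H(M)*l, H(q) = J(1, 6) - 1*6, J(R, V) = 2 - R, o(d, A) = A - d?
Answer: -7680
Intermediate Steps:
H(q) = -5 (H(q) = (2 - 1*1) - 1*6 = (2 - 1) - 6 = 1 - 6 = -5)
z(l, M) = -10*l (z(l, M) = 2*(-5*l) = -10*l)
(z(-2, 6)*(o(5, 3) - 14))*24 = ((-10*(-2))*((3 - 1*5) - 14))*24 = (20*((3 - 5) - 14))*24 = (20*(-2 - 14))*24 = (20*(-16))*24 = -320*24 = -7680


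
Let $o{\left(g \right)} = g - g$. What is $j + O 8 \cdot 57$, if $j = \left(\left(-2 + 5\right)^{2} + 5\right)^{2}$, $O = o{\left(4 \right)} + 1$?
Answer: $652$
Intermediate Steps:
$o{\left(g \right)} = 0$
$O = 1$ ($O = 0 + 1 = 1$)
$j = 196$ ($j = \left(3^{2} + 5\right)^{2} = \left(9 + 5\right)^{2} = 14^{2} = 196$)
$j + O 8 \cdot 57 = 196 + 1 \cdot 8 \cdot 57 = 196 + 8 \cdot 57 = 196 + 456 = 652$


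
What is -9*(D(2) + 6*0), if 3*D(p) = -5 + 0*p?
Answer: 15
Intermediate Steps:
D(p) = -5/3 (D(p) = (-5 + 0*p)/3 = (-5 + 0)/3 = (⅓)*(-5) = -5/3)
-9*(D(2) + 6*0) = -9*(-5/3 + 6*0) = -9*(-5/3 + 0) = -9*(-5/3) = 15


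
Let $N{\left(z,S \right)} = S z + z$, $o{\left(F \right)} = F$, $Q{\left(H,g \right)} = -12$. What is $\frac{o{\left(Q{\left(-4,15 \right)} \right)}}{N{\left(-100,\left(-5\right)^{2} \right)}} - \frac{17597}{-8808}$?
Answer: $\frac{5732237}{2862600} \approx 2.0025$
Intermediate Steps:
$N{\left(z,S \right)} = z + S z$
$\frac{o{\left(Q{\left(-4,15 \right)} \right)}}{N{\left(-100,\left(-5\right)^{2} \right)}} - \frac{17597}{-8808} = - \frac{12}{\left(-100\right) \left(1 + \left(-5\right)^{2}\right)} - \frac{17597}{-8808} = - \frac{12}{\left(-100\right) \left(1 + 25\right)} - - \frac{17597}{8808} = - \frac{12}{\left(-100\right) 26} + \frac{17597}{8808} = - \frac{12}{-2600} + \frac{17597}{8808} = \left(-12\right) \left(- \frac{1}{2600}\right) + \frac{17597}{8808} = \frac{3}{650} + \frac{17597}{8808} = \frac{5732237}{2862600}$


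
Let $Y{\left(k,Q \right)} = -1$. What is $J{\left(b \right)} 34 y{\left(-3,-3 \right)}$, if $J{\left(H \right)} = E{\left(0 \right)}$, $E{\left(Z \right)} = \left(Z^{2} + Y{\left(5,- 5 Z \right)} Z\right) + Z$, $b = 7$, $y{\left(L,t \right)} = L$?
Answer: $0$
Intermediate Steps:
$E{\left(Z \right)} = Z^{2}$ ($E{\left(Z \right)} = \left(Z^{2} - Z\right) + Z = Z^{2}$)
$J{\left(H \right)} = 0$ ($J{\left(H \right)} = 0^{2} = 0$)
$J{\left(b \right)} 34 y{\left(-3,-3 \right)} = 0 \cdot 34 \left(-3\right) = 0 \left(-3\right) = 0$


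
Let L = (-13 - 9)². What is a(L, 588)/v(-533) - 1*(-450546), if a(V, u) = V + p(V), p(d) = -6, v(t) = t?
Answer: 240140540/533 ≈ 4.5055e+5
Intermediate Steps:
L = 484 (L = (-22)² = 484)
a(V, u) = -6 + V (a(V, u) = V - 6 = -6 + V)
a(L, 588)/v(-533) - 1*(-450546) = (-6 + 484)/(-533) - 1*(-450546) = 478*(-1/533) + 450546 = -478/533 + 450546 = 240140540/533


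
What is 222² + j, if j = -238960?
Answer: -189676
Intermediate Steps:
222² + j = 222² - 238960 = 49284 - 238960 = -189676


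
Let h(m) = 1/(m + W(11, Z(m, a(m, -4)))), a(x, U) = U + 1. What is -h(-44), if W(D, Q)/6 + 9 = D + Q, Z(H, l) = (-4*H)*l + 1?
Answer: 1/3194 ≈ 0.00031309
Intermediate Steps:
a(x, U) = 1 + U
Z(H, l) = 1 - 4*H*l (Z(H, l) = -4*H*l + 1 = 1 - 4*H*l)
W(D, Q) = -54 + 6*D + 6*Q (W(D, Q) = -54 + 6*(D + Q) = -54 + (6*D + 6*Q) = -54 + 6*D + 6*Q)
h(m) = 1/(18 + 73*m) (h(m) = 1/(m + (-54 + 6*11 + 6*(1 - 4*m*(1 - 4)))) = 1/(m + (-54 + 66 + 6*(1 - 4*m*(-3)))) = 1/(m + (-54 + 66 + 6*(1 + 12*m))) = 1/(m + (-54 + 66 + (6 + 72*m))) = 1/(m + (18 + 72*m)) = 1/(18 + 73*m))
-h(-44) = -1/(18 + 73*(-44)) = -1/(18 - 3212) = -1/(-3194) = -1*(-1/3194) = 1/3194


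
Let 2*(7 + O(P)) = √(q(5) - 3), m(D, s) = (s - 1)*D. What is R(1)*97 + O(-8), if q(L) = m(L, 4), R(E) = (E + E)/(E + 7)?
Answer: 69/4 + √3 ≈ 18.982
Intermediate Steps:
m(D, s) = D*(-1 + s) (m(D, s) = (-1 + s)*D = D*(-1 + s))
R(E) = 2*E/(7 + E) (R(E) = (2*E)/(7 + E) = 2*E/(7 + E))
q(L) = 3*L (q(L) = L*(-1 + 4) = L*3 = 3*L)
O(P) = -7 + √3 (O(P) = -7 + √(3*5 - 3)/2 = -7 + √(15 - 3)/2 = -7 + √12/2 = -7 + (2*√3)/2 = -7 + √3)
R(1)*97 + O(-8) = (2*1/(7 + 1))*97 + (-7 + √3) = (2*1/8)*97 + (-7 + √3) = (2*1*(⅛))*97 + (-7 + √3) = (¼)*97 + (-7 + √3) = 97/4 + (-7 + √3) = 69/4 + √3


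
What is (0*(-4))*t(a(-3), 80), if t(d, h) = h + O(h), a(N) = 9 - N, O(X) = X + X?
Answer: 0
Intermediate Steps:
O(X) = 2*X
t(d, h) = 3*h (t(d, h) = h + 2*h = 3*h)
(0*(-4))*t(a(-3), 80) = (0*(-4))*(3*80) = 0*240 = 0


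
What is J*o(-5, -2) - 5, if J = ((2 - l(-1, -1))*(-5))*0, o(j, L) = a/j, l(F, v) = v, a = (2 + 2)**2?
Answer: -5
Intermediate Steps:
a = 16 (a = 4**2 = 16)
o(j, L) = 16/j
J = 0 (J = ((2 - 1*(-1))*(-5))*0 = ((2 + 1)*(-5))*0 = (3*(-5))*0 = -15*0 = 0)
J*o(-5, -2) - 5 = 0*(16/(-5)) - 5 = 0*(16*(-1/5)) - 5 = 0*(-16/5) - 5 = 0 - 5 = -5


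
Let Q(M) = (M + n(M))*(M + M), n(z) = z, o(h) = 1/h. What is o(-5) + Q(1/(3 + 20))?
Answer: -509/2645 ≈ -0.19244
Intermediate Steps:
Q(M) = 4*M**2 (Q(M) = (M + M)*(M + M) = (2*M)*(2*M) = 4*M**2)
o(-5) + Q(1/(3 + 20)) = 1/(-5) + 4*(1/(3 + 20))**2 = -1/5 + 4*(1/23)**2 = -1/5 + 4*(1/529) = -1/5 + 4/529 = -509/2645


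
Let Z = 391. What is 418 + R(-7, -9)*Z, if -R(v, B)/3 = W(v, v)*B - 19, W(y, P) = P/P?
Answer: 33262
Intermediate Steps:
W(y, P) = 1
R(v, B) = 57 - 3*B (R(v, B) = -3*(1*B - 19) = -3*(B - 19) = -3*(-19 + B) = 57 - 3*B)
418 + R(-7, -9)*Z = 418 + (57 - 3*(-9))*391 = 418 + (57 + 27)*391 = 418 + 84*391 = 418 + 32844 = 33262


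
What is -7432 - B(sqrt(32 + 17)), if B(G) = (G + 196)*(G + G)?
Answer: -10274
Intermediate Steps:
B(G) = 2*G*(196 + G) (B(G) = (196 + G)*(2*G) = 2*G*(196 + G))
-7432 - B(sqrt(32 + 17)) = -7432 - 2*sqrt(32 + 17)*(196 + sqrt(32 + 17)) = -7432 - 2*sqrt(49)*(196 + sqrt(49)) = -7432 - 2*7*(196 + 7) = -7432 - 2*7*203 = -7432 - 1*2842 = -7432 - 2842 = -10274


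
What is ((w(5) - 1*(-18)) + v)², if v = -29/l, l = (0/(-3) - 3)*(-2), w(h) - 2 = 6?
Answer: 16129/36 ≈ 448.03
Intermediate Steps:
w(h) = 8 (w(h) = 2 + 6 = 8)
l = 6 (l = (0*(-⅓) - 3)*(-2) = (0 - 3)*(-2) = -3*(-2) = 6)
v = -29/6 ≈ -4.8333
((w(5) - 1*(-18)) + v)² = ((8 - 1*(-18)) - 29/6)² = ((8 + 18) - 29/6)² = (26 - 29/6)² = (127/6)² = 16129/36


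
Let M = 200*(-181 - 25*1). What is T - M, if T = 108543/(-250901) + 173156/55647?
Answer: 575267188337635/13961887947 ≈ 41203.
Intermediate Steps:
M = -41200 (M = 200*(-181 - 25) = 200*(-206) = -41200)
T = 37404921235/13961887947 (T = 108543*(-1/250901) + 173156*(1/55647) = -108543/250901 + 173156/55647 = 37404921235/13961887947 ≈ 2.6791)
T - M = 37404921235/13961887947 - 1*(-41200) = 37404921235/13961887947 + 41200 = 575267188337635/13961887947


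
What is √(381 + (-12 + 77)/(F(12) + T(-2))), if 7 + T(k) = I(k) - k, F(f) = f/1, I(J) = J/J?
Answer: √6226/4 ≈ 19.726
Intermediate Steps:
I(J) = 1
F(f) = f (F(f) = f*1 = f)
T(k) = -6 - k (T(k) = -7 + (1 - k) = -6 - k)
√(381 + (-12 + 77)/(F(12) + T(-2))) = √(381 + (-12 + 77)/(12 + (-6 - 1*(-2)))) = √(381 + 65/(12 + (-6 + 2))) = √(381 + 65/(12 - 4)) = √(381 + 65/8) = √(3113/8) = √6226/4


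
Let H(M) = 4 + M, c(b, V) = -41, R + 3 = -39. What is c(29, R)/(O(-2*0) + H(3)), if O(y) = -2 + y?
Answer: -41/5 ≈ -8.2000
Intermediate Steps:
R = -42 (R = -3 - 39 = -42)
c(29, R)/(O(-2*0) + H(3)) = -41/((-2 - 2*0) + (4 + 3)) = -41/((-2 + 0) + 7) = -41/(-2 + 7) = -41/5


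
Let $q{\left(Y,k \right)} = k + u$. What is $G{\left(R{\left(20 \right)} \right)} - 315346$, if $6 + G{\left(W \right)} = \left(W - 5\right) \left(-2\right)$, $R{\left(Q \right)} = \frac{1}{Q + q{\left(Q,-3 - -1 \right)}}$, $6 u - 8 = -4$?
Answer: $- \frac{8829579}{28} \approx -3.1534 \cdot 10^{5}$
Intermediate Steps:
$u = \frac{2}{3}$ ($u = \frac{4}{3} + \frac{1}{6} \left(-4\right) = \frac{4}{3} - \frac{2}{3} = \frac{2}{3} \approx 0.66667$)
$q{\left(Y,k \right)} = \frac{2}{3} + k$ ($q{\left(Y,k \right)} = k + \frac{2}{3} = \frac{2}{3} + k$)
$R{\left(Q \right)} = \frac{1}{- \frac{4}{3} + Q}$ ($R{\left(Q \right)} = \frac{1}{Q + \left(\frac{2}{3} - 2\right)} = \frac{1}{Q - \frac{4}{3}} = \frac{1}{- \frac{4}{3} + Q}$)
$G{\left(W \right)} = 4 - 2 W$ ($G{\left(W \right)} = -6 + \left(W - 5\right) \left(-2\right) = -6 + \left(-5 + W\right) \left(-2\right) = -6 - \left(-10 + 2 W\right) = 4 - 2 W$)
$G{\left(R{\left(20 \right)} \right)} - 315346 = \left(4 - 2 \frac{3}{-4 + 3 \cdot 20}\right) - 315346 = \left(4 - 2 \frac{3}{-4 + 60}\right) - 315346 = \left(4 - 2 \cdot \frac{3}{56}\right) - 315346 = \left(4 - 2 \cdot 3 \cdot \frac{1}{56}\right) - 315346 = \left(4 - \frac{3}{28}\right) - 315346 = \frac{109}{28} - 315346 = - \frac{8829579}{28}$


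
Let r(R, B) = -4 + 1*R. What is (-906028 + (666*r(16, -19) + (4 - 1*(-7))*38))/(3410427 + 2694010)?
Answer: -897618/6104437 ≈ -0.14704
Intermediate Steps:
r(R, B) = -4 + R
(-906028 + (666*r(16, -19) + (4 - 1*(-7))*38))/(3410427 + 2694010) = (-906028 + (666*(-4 + 16) + (4 - 1*(-7))*38))/(3410427 + 2694010) = (-906028 + (666*12 + (4 + 7)*38))/6104437 = (-906028 + (7992 + 11*38))*(1/6104437) = (-906028 + (7992 + 418))*(1/6104437) = (-906028 + 8410)*(1/6104437) = -897618*1/6104437 = -897618/6104437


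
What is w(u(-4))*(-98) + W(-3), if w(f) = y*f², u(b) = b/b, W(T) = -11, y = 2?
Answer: -207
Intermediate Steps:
u(b) = 1
w(f) = 2*f²
w(u(-4))*(-98) + W(-3) = (2*1²)*(-98) - 11 = (2*1)*(-98) - 11 = 2*(-98) - 11 = -196 - 11 = -207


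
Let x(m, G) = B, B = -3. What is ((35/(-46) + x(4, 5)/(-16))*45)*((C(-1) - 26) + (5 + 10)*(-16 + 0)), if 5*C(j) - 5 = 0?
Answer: 2516175/368 ≈ 6837.4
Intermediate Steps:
C(j) = 1 (C(j) = 1 + (1/5)*0 = 1 + 0 = 1)
x(m, G) = -3
((35/(-46) + x(4, 5)/(-16))*45)*((C(-1) - 26) + (5 + 10)*(-16 + 0)) = ((35/(-46) - 3/(-16))*45)*((1 - 26) + (5 + 10)*(-16 + 0)) = ((35*(-1/46) - 3*(-1/16))*45)*(-25 + 15*(-16)) = ((-35/46 + 3/16)*45)*(-25 - 240) = -211/368*45*(-265) = -9495/368*(-265) = 2516175/368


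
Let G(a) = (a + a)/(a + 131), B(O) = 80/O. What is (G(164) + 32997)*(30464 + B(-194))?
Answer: 28764967562824/28615 ≈ 1.0052e+9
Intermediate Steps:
G(a) = 2*a/(131 + a) (G(a) = (2*a)/(131 + a) = 2*a/(131 + a))
(G(164) + 32997)*(30464 + B(-194)) = (2*164/(131 + 164) + 32997)*(30464 + 80/(-194)) = (2*164/295 + 32997)*(30464 + 80*(-1/194)) = (2*164*(1/295) + 32997)*(30464 - 40/97) = (328/295 + 32997)*(2954968/97) = (9734443/295)*(2954968/97) = 28764967562824/28615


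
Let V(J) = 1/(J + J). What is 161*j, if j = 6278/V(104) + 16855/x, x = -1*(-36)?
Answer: 7571269559/36 ≈ 2.1031e+8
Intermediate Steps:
V(J) = 1/(2*J)
x = 36
j = 47026519/36 (j = 6278/(((1/2)/104)) + 16855/36 = 6278/(((1/2)*(1/104))) + 16855*(1/36) = 6278/(1/208) + 16855/36 = 6278*208 + 16855/36 = 1305824 + 16855/36 = 47026519/36 ≈ 1.3063e+6)
161*j = 161*(47026519/36) = 7571269559/36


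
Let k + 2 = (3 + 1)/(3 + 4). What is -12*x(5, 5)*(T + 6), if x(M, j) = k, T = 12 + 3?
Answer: 360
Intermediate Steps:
T = 15
k = -10/7 (k = -2 + (3 + 1)/(3 + 4) = -2 + 4/7 = -10/7 ≈ -1.4286)
x(M, j) = -10/7
-12*x(5, 5)*(T + 6) = -(-120)*(15 + 6)/7 = -(-120)*21/7 = -12*(-30) = 360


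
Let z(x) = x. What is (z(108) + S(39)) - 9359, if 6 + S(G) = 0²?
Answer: -9257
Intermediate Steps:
S(G) = -6 (S(G) = -6 + 0² = -6 + 0 = -6)
(z(108) + S(39)) - 9359 = (108 - 6) - 9359 = 102 - 9359 = -9257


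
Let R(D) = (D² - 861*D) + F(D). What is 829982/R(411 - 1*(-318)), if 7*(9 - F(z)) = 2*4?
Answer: -5809874/673541 ≈ -8.6259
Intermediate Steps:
F(z) = 55/7 (F(z) = 9 - 2*4/7 = 9 - ⅐*8 = 9 - 8/7 = 55/7)
R(D) = 55/7 + D² - 861*D (R(D) = (D² - 861*D) + 55/7 = 55/7 + D² - 861*D)
829982/R(411 - 1*(-318)) = 829982/(55/7 + (411 - 1*(-318))² - 861*(411 - 1*(-318))) = 829982/(55/7 + (411 + 318)² - 861*(411 + 318)) = 829982/(55/7 + 729² - 861*729) = 829982/(55/7 + 531441 - 627669) = 829982/(-673541/7) = 829982*(-7/673541) = -5809874/673541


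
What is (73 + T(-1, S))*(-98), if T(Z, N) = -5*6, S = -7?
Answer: -4214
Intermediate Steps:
T(Z, N) = -30
(73 + T(-1, S))*(-98) = (73 - 30)*(-98) = 43*(-98) = -4214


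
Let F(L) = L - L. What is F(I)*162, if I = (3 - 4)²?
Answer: 0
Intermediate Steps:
I = 1 (I = (-1)² = 1)
F(L) = 0
F(I)*162 = 0*162 = 0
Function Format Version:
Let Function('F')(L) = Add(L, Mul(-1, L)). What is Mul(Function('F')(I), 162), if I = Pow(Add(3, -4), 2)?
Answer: 0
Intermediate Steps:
I = 1 (I = Pow(-1, 2) = 1)
Function('F')(L) = 0
Mul(Function('F')(I), 162) = Mul(0, 162) = 0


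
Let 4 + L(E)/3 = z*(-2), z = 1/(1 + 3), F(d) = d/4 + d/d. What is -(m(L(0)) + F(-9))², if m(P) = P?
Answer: -3481/16 ≈ -217.56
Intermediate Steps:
F(d) = 1 + d/4 (F(d) = d*(¼) + 1 = d/4 + 1 = 1 + d/4)
z = ¼ (z = 1/4 = ¼ ≈ 0.25000)
L(E) = -27/2 (L(E) = -12 + 3*((¼)*(-2)) = -12 + 3*(-½) = -12 - 3/2 = -27/2)
-(m(L(0)) + F(-9))² = -(-27/2 + (1 + (¼)*(-9)))² = -(-27/2 + (1 - 9/4))² = -(-27/2 - 5/4)² = -(-59/4)² = -1*3481/16 = -3481/16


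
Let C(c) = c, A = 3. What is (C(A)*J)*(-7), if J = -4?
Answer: 84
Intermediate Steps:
(C(A)*J)*(-7) = (3*(-4))*(-7) = -12*(-7) = 84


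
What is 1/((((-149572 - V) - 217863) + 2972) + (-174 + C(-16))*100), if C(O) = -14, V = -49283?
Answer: -1/333980 ≈ -2.9942e-6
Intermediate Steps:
1/((((-149572 - V) - 217863) + 2972) + (-174 + C(-16))*100) = 1/((((-149572 - 1*(-49283)) - 217863) + 2972) + (-174 - 14)*100) = 1/((((-149572 + 49283) - 217863) + 2972) - 188*100) = 1/(((-100289 - 217863) + 2972) - 18800) = 1/((-318152 + 2972) - 18800) = 1/(-315180 - 18800) = 1/(-333980) = -1/333980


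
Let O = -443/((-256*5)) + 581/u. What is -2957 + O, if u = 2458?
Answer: -4650799553/1573120 ≈ -2956.4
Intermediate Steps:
O = 916287/1573120 (O = -443/((-256*5)) + 581/2458 = -443/(-1280) + 581*(1/2458) = -443*(-1/1280) + 581/2458 = 443/1280 + 581/2458 = 916287/1573120 ≈ 0.58247)
-2957 + O = -2957 + 916287/1573120 = -4650799553/1573120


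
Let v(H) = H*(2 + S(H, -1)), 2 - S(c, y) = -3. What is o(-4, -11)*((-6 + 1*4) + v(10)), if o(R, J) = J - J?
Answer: 0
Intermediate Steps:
o(R, J) = 0
S(c, y) = 5 (S(c, y) = 2 - 1*(-3) = 2 + 3 = 5)
v(H) = 7*H (v(H) = H*(2 + 5) = H*7 = 7*H)
o(-4, -11)*((-6 + 1*4) + v(10)) = 0*((-6 + 1*4) + 7*10) = 0*((-6 + 4) + 70) = 0*(-2 + 70) = 0*68 = 0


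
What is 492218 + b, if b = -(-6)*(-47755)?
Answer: 205688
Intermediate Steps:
b = -286530 (b = -6*47755 = -286530)
492218 + b = 492218 - 286530 = 205688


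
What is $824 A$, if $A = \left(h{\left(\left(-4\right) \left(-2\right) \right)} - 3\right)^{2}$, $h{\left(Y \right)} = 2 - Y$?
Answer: $66744$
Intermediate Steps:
$A = 81$ ($A = \left(\left(2 - \left(-4\right) \left(-2\right)\right) - 3\right)^{2} = \left(\left(2 - 8\right) - 3\right)^{2} = \left(-6 - 3\right)^{2} = \left(-9\right)^{2} = 81$)
$824 A = 824 \cdot 81 = 66744$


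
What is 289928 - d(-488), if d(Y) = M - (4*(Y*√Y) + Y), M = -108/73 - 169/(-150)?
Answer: 3169371863/10950 - 3904*I*√122 ≈ 2.8944e+5 - 43121.0*I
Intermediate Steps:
M = -3863/10950 (M = -108*1/73 - 169*(-1/150) = -108/73 + 169/150 = -3863/10950 ≈ -0.35279)
d(Y) = -3863/10950 - Y - 4*Y^(3/2) (d(Y) = -3863/10950 - (4*(Y*√Y) + Y) = -3863/10950 - (4*Y^(3/2) + Y) = -3863/10950 - (Y + 4*Y^(3/2)) = -3863/10950 + (-Y - 4*Y^(3/2)) = -3863/10950 - Y - 4*Y^(3/2))
289928 - d(-488) = 289928 - (-3863/10950 - 1*(-488) - (-3904)*I*√122) = 289928 - (-3863/10950 + 488 - (-3904)*I*√122) = 289928 - (-3863/10950 + 488 + 3904*I*√122) = 289928 - (5339737/10950 + 3904*I*√122) = 289928 + (-5339737/10950 - 3904*I*√122) = 3169371863/10950 - 3904*I*√122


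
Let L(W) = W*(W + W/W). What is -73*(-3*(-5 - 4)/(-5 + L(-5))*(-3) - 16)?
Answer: 7811/5 ≈ 1562.2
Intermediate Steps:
L(W) = W*(1 + W) (L(W) = W*(W + 1) = W*(1 + W))
-73*(-3*(-5 - 4)/(-5 + L(-5))*(-3) - 16) = -73*(-3*(-5 - 4)/(-5 - 5*(1 - 5))*(-3) - 16) = -73*(-(-27)/(-5 - 5*(-4))*(-3) - 16) = -73*(-(-27)/(-5 + 20)*(-3) - 16) = -73*(-(-27)/15*(-3) - 16) = -73*(-3*(-⅗)*(-3) - 16) = -73*((9/5)*(-3) - 16) = -73*(-27/5 - 16) = -73*(-107/5) = 7811/5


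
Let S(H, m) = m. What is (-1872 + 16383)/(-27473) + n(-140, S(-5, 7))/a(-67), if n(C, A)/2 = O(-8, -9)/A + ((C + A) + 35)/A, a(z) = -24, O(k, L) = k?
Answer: 846607/1153866 ≈ 0.73371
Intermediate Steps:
n(C, A) = -16/A + 2*(35 + A + C)/A (n(C, A) = 2*(-8/A + ((C + A) + 35)/A) = 2*(-8/A + ((A + C) + 35)/A) = 2*(-8/A + (35 + A + C)/A) = -16/A + 2*(35 + A + C)/A)
(-1872 + 16383)/(-27473) + n(-140, S(-5, 7))/a(-67) = (-1872 + 16383)/(-27473) + (2*(27 + 7 - 140)/7)/(-24) = 14511*(-1/27473) + (2*(⅐)*(-106))*(-1/24) = -14511/27473 - 212/7*(-1/24) = -14511/27473 + 53/42 = 846607/1153866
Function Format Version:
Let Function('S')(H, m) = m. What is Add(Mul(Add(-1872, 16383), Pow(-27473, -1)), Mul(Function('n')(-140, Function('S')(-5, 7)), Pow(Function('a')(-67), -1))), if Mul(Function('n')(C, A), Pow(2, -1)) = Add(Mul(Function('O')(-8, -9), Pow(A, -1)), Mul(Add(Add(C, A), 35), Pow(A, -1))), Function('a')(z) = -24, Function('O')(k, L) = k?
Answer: Rational(846607, 1153866) ≈ 0.73371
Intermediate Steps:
Function('n')(C, A) = Add(Mul(-16, Pow(A, -1)), Mul(2, Pow(A, -1), Add(35, A, C))) (Function('n')(C, A) = Mul(2, Add(Mul(-8, Pow(A, -1)), Mul(Add(Add(C, A), 35), Pow(A, -1)))) = Mul(2, Add(Mul(-8, Pow(A, -1)), Mul(Add(Add(A, C), 35), Pow(A, -1)))) = Mul(2, Add(Mul(-8, Pow(A, -1)), Mul(Add(35, A, C), Pow(A, -1)))) = Mul(2, Add(Mul(-8, Pow(A, -1)), Mul(Pow(A, -1), Add(35, A, C)))) = Add(Mul(-16, Pow(A, -1)), Mul(2, Pow(A, -1), Add(35, A, C))))
Add(Mul(Add(-1872, 16383), Pow(-27473, -1)), Mul(Function('n')(-140, Function('S')(-5, 7)), Pow(Function('a')(-67), -1))) = Add(Mul(Add(-1872, 16383), Pow(-27473, -1)), Mul(Mul(2, Pow(7, -1), Add(27, 7, -140)), Pow(-24, -1))) = Add(Mul(14511, Rational(-1, 27473)), Mul(Mul(2, Rational(1, 7), -106), Rational(-1, 24))) = Add(Rational(-14511, 27473), Mul(Rational(-212, 7), Rational(-1, 24))) = Add(Rational(-14511, 27473), Rational(53, 42)) = Rational(846607, 1153866)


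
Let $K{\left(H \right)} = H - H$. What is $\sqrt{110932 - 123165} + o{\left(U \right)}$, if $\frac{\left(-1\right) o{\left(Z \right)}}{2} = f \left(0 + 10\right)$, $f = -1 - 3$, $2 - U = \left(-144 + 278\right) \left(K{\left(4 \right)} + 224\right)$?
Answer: $80 + i \sqrt{12233} \approx 80.0 + 110.6 i$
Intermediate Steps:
$K{\left(H \right)} = 0$
$U = -30014$ ($U = 2 - \left(-144 + 278\right) \left(0 + 224\right) = 2 - 134 \cdot 224 = 2 - 30016 = -30014$)
$f = -4$ ($f = -1 - 3 = -4$)
$o{\left(Z \right)} = 80$ ($o{\left(Z \right)} = - 2 \left(- 4 \left(0 + 10\right)\right) = - 2 \left(\left(-4\right) 10\right) = \left(-2\right) \left(-40\right) = 80$)
$\sqrt{110932 - 123165} + o{\left(U \right)} = \sqrt{110932 - 123165} + 80 = \sqrt{-12233} + 80 = i \sqrt{12233} + 80 = 80 + i \sqrt{12233}$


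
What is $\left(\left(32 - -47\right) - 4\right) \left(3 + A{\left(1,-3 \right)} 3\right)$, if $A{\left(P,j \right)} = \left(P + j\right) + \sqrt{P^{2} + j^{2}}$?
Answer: $-225 + 225 \sqrt{10} \approx 486.51$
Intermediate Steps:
$A{\left(P,j \right)} = P + j + \sqrt{P^{2} + j^{2}}$
$\left(\left(32 - -47\right) - 4\right) \left(3 + A{\left(1,-3 \right)} 3\right) = \left(\left(32 - -47\right) - 4\right) \left(3 + \left(1 - 3 + \sqrt{1^{2} + \left(-3\right)^{2}}\right) 3\right) = \left(\left(32 + 47\right) - 4\right) \left(3 + \left(1 - 3 + \sqrt{1 + 9}\right) 3\right) = \left(79 - 4\right) \left(3 + \left(1 - 3 + \sqrt{10}\right) 3\right) = 75 \left(3 + \left(-2 + \sqrt{10}\right) 3\right) = 75 \left(3 - \left(6 - 3 \sqrt{10}\right)\right) = 75 \left(-3 + 3 \sqrt{10}\right) = -225 + 225 \sqrt{10}$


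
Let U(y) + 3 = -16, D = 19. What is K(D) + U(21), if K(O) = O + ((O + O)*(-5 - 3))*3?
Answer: -912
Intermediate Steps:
U(y) = -19 (U(y) = -3 - 16 = -19)
K(O) = -47*O (K(O) = O + ((2*O)*(-8))*3 = O - 16*O*3 = O - 48*O = -47*O)
K(D) + U(21) = -47*19 - 19 = -893 - 19 = -912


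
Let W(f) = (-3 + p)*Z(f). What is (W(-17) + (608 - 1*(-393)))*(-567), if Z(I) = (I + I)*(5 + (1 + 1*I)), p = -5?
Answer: 1128897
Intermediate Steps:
Z(I) = 2*I*(6 + I) (Z(I) = (2*I)*(5 + (1 + I)) = (2*I)*(6 + I) = 2*I*(6 + I))
W(f) = -16*f*(6 + f) (W(f) = (-3 - 5)*(2*f*(6 + f)) = -16*f*(6 + f))
(W(-17) + (608 - 1*(-393)))*(-567) = (-16*(-17)*(6 - 17) + (608 - 1*(-393)))*(-567) = (-16*(-17)*(-11) + (608 + 393))*(-567) = (-2992 + 1001)*(-567) = -1991*(-567) = 1128897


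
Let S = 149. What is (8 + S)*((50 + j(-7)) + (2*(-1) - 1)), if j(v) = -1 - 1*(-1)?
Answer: 7379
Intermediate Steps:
j(v) = 0 (j(v) = -1 + 1 = 0)
(8 + S)*((50 + j(-7)) + (2*(-1) - 1)) = (8 + 149)*((50 + 0) + (2*(-1) - 1)) = 157*(50 + (-2 - 1)) = 157*(50 - 3) = 157*47 = 7379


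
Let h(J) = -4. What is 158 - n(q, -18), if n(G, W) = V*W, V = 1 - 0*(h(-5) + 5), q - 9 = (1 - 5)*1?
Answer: 176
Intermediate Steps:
q = 5 (q = 9 + (1 - 5)*1 = 9 - 4*1 = 9 - 4 = 5)
V = 1 (V = 1 - 0*(-4 + 5) = 1 - 0 = 1 - 1*0 = 1 + 0 = 1)
n(G, W) = W (n(G, W) = 1*W = W)
158 - n(q, -18) = 158 - 1*(-18) = 158 + 18 = 176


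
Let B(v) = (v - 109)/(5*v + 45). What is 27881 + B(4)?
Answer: 362432/13 ≈ 27879.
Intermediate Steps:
B(v) = (-109 + v)/(45 + 5*v)
27881 + B(4) = 27881 + (-109 + 4)/(5*(9 + 4)) = 27881 + (1/5)*(-105)/13 = 27881 + (1/5)*(1/13)*(-105) = 27881 - 21/13 = 362432/13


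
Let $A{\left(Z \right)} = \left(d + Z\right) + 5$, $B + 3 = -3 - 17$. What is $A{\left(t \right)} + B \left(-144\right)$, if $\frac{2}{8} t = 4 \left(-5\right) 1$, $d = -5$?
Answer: $3232$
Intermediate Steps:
$B = -23$ ($B = -3 - 20 = -23$)
$t = -80$ ($t = 4 \cdot 4 \left(-5\right) 1 = 4 \left(\left(-20\right) 1\right) = 4 \left(-20\right) = -80$)
$A{\left(Z \right)} = Z$ ($A{\left(Z \right)} = \left(-5 + Z\right) + 5 = Z$)
$A{\left(t \right)} + B \left(-144\right) = -80 - -3312 = -80 + 3312 = 3232$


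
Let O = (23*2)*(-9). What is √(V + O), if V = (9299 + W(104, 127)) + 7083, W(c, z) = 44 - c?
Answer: 2*√3977 ≈ 126.13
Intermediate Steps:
O = -414 (O = 46*(-9) = -414)
V = 16322 (V = (9299 + (44 - 1*104)) + 7083 = (9299 + (44 - 104)) + 7083 = (9299 - 60) + 7083 = 9239 + 7083 = 16322)
√(V + O) = √(16322 - 414) = √15908 = 2*√3977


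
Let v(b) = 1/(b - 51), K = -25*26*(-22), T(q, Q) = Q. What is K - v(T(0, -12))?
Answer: 900901/63 ≈ 14300.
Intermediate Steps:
K = 14300 (K = -650*(-22) = 14300)
v(b) = 1/(-51 + b)
K - v(T(0, -12)) = 14300 - 1/(-51 - 12) = 14300 - 1/(-63) = 14300 - 1*(-1/63) = 14300 + 1/63 = 900901/63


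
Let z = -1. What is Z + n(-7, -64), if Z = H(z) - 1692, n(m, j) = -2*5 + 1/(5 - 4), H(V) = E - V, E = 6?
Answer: -1694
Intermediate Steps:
H(V) = 6 - V
n(m, j) = -9 (n(m, j) = -10 + 1/1 = -10 + 1 = -9)
Z = -1685 (Z = (6 - 1*(-1)) - 1692 = (6 + 1) - 1692 = 7 - 1692 = -1685)
Z + n(-7, -64) = -1685 - 9 = -1694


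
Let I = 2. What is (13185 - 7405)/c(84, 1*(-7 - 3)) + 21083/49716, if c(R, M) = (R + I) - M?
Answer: 6028801/99432 ≈ 60.632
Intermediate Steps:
c(R, M) = 2 + R - M (c(R, M) = (R + 2) - M = (2 + R) - M = 2 + R - M)
(13185 - 7405)/c(84, 1*(-7 - 3)) + 21083/49716 = (13185 - 7405)/(2 + 84 - (-7 - 3)) + 21083/49716 = 5780/(2 + 84 - (-10)) + 21083*(1/49716) = 5780/(2 + 84 - 1*(-10)) + 21083/49716 = 5780/(2 + 84 + 10) + 21083/49716 = 5780/96 + 21083/49716 = 5780*(1/96) + 21083/49716 = 1445/24 + 21083/49716 = 6028801/99432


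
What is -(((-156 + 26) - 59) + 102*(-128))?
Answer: 13245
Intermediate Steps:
-(((-156 + 26) - 59) + 102*(-128)) = -((-130 - 59) - 13056) = -(-189 - 13056) = -1*(-13245) = 13245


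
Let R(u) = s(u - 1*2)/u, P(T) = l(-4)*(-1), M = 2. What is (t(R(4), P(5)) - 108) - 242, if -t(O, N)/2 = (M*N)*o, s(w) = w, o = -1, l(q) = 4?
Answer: -366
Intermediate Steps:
P(T) = -4 (P(T) = 4*(-1) = -4)
R(u) = (-2 + u)/u (R(u) = (u - 1*2)/u = (u - 2)/u = (-2 + u)/u)
t(O, N) = 4*N (t(O, N) = -2*2*N*(-1) = -(-4)*N = 4*N)
(t(R(4), P(5)) - 108) - 242 = (4*(-4) - 108) - 242 = (-16 - 108) - 242 = -124 - 242 = -366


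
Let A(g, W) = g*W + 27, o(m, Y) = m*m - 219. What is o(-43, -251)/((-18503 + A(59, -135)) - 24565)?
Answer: -815/25503 ≈ -0.031957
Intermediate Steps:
o(m, Y) = -219 + m² (o(m, Y) = m² - 219 = -219 + m²)
A(g, W) = 27 + W*g (A(g, W) = W*g + 27 = 27 + W*g)
o(-43, -251)/((-18503 + A(59, -135)) - 24565) = (-219 + (-43)²)/((-18503 + (27 - 135*59)) - 24565) = (-219 + 1849)/((-18503 + (27 - 7965)) - 24565) = 1630/((-18503 - 7938) - 24565) = 1630/(-26441 - 24565) = 1630/(-51006) = 1630*(-1/51006) = -815/25503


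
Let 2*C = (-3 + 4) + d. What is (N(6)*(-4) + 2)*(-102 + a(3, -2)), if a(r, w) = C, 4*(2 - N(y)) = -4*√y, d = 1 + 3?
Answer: 597 + 398*√6 ≈ 1571.9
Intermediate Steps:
d = 4
N(y) = 2 + √y (N(y) = 2 - (-1)*√y = 2 + √y)
C = 5/2 (C = ((-3 + 4) + 4)/2 = (1 + 4)/2 = (½)*5 = 5/2 ≈ 2.5000)
a(r, w) = 5/2
(N(6)*(-4) + 2)*(-102 + a(3, -2)) = ((2 + √6)*(-4) + 2)*(-102 + 5/2) = ((-8 - 4*√6) + 2)*(-199/2) = (-6 - 4*√6)*(-199/2) = 597 + 398*√6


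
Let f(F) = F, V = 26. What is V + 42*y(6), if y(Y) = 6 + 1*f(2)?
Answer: 362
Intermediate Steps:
y(Y) = 8 (y(Y) = 6 + 1*2 = 6 + 2 = 8)
V + 42*y(6) = 26 + 42*8 = 26 + 336 = 362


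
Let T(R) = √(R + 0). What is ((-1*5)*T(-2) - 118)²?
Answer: 13874 + 1180*I*√2 ≈ 13874.0 + 1668.8*I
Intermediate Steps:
T(R) = √R
((-1*5)*T(-2) - 118)² = ((-1*5)*√(-2) - 118)² = (-5*I*√2 - 118)² = (-118 - 5*I*√2)²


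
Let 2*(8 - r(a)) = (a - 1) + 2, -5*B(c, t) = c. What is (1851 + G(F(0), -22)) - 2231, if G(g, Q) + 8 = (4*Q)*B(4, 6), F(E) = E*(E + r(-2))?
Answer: -1588/5 ≈ -317.60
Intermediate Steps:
B(c, t) = -c/5
r(a) = 15/2 - a/2 (r(a) = 8 - ((a - 1) + 2)/2 = 8 - ((-1 + a) + 2)/2 = 8 - (1 + a)/2 = 8 + (-½ - a/2) = 15/2 - a/2)
F(E) = E*(17/2 + E) (F(E) = E*(E + (15/2 - ½*(-2))) = E*(E + (15/2 + 1)) = E*(E + 17/2) = E*(17/2 + E))
G(g, Q) = -8 - 16*Q/5 (G(g, Q) = -8 + (4*Q)*(-⅕*4) = -8 + (4*Q)*(-⅘) = -8 - 16*Q/5)
(1851 + G(F(0), -22)) - 2231 = (1851 + (-8 - 16/5*(-22))) - 2231 = (1851 + (-8 + 352/5)) - 2231 = (1851 + 312/5) - 2231 = 9567/5 - 2231 = -1588/5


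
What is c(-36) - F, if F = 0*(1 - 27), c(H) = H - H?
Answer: 0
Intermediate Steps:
c(H) = 0
F = 0 (F = 0*(-26) = 0)
c(-36) - F = 0 - 1*0 = 0 + 0 = 0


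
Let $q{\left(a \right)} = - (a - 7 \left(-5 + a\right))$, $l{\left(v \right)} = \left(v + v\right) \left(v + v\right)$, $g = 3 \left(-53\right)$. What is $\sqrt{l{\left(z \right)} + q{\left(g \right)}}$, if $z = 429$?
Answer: $5 \sqrt{29407} \approx 857.42$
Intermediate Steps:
$g = -159$
$l{\left(v \right)} = 4 v^{2}$ ($l{\left(v \right)} = 2 v 2 v = 4 v^{2}$)
$q{\left(a \right)} = -35 + 6 a$ ($q{\left(a \right)} = - (a - \left(-35 + 7 a\right)) = - (35 - 6 a) = -35 + 6 a$)
$\sqrt{l{\left(z \right)} + q{\left(g \right)}} = \sqrt{4 \cdot 429^{2} + \left(-35 + 6 \left(-159\right)\right)} = \sqrt{4 \cdot 184041 - 989} = \sqrt{736164 - 989} = \sqrt{735175} = 5 \sqrt{29407}$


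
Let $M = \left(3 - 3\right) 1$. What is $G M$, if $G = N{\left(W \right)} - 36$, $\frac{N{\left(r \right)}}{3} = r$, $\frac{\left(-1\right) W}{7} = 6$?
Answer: $0$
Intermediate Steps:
$W = -42$ ($W = \left(-7\right) 6 = -42$)
$N{\left(r \right)} = 3 r$
$M = 0$ ($M = 0 \cdot 1 = 0$)
$G = -162$ ($G = 3 \left(-42\right) - 36 = -126 - 36 = -162$)
$G M = \left(-162\right) 0 = 0$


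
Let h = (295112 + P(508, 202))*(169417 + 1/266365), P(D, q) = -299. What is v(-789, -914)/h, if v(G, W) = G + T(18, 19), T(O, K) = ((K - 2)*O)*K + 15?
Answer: 74582200/739108625655471 ≈ 1.0091e-7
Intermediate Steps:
T(O, K) = 15 + K*O*(-2 + K) (T(O, K) = ((-2 + K)*O)*K + 15 = (O*(-2 + K))*K + 15 = K*O*(-2 + K) + 15 = 15 + K*O*(-2 + K))
v(G, W) = 5829 + G (v(G, W) = G + (15 + 18*19² - 2*19*18) = G + (15 + 18*361 - 684) = G + (15 + 6498 - 684) = G + 5829 = 5829 + G)
h = 13303955261798478/266365 (h = (295112 - 299)*(169417 + 1/266365) = 294813*(169417 + 1/266365) = 294813*(45126759206/266365) = 13303955261798478/266365 ≈ 4.9946e+10)
v(-789, -914)/h = (5829 - 789)/(13303955261798478/266365) = 5040*(266365/13303955261798478) = 74582200/739108625655471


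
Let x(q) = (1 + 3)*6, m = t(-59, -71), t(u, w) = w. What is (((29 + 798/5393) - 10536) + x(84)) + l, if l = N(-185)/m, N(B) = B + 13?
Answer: -4012987895/382903 ≈ -10480.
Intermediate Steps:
N(B) = 13 + B
m = -71
x(q) = 24 (x(q) = 4*6 = 24)
l = 172/71 (l = (13 - 185)/(-71) = -172*(-1/71) = 172/71 ≈ 2.4225)
(((29 + 798/5393) - 10536) + x(84)) + l = (((29 + 798/5393) - 10536) + 24) + 172/71 = ((157195/5393 - 10536) + 24) + 172/71 = (-56663453/5393 + 24) + 172/71 = -56534021/5393 + 172/71 = -4012987895/382903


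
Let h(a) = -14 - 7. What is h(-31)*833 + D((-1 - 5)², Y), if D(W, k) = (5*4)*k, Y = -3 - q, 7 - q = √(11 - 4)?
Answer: -17693 + 20*√7 ≈ -17640.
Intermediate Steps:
q = 7 - √7 (q = 7 - √(11 - 4) = 7 - √7 ≈ 4.3542)
Y = -10 + √7 (Y = -3 - (7 - √7) = -3 + (-7 + √7) = -10 + √7 ≈ -7.3542)
D(W, k) = 20*k
h(a) = -21
h(-31)*833 + D((-1 - 5)², Y) = -21*833 + 20*(-10 + √7) = -17493 + (-200 + 20*√7) = -17693 + 20*√7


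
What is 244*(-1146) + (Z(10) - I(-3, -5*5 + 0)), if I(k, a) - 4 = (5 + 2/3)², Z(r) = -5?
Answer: -2516986/9 ≈ -2.7967e+5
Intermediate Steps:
I(k, a) = 325/9 (I(k, a) = 4 + (5 + 2/3)² = 4 + (5 + 2*(⅓))² = 4 + (5 + ⅔)² = 4 + (17/3)² = 4 + 289/9 = 325/9)
244*(-1146) + (Z(10) - I(-3, -5*5 + 0)) = 244*(-1146) + (-5 - 1*325/9) = -279624 + (-5 - 325/9) = -279624 - 370/9 = -2516986/9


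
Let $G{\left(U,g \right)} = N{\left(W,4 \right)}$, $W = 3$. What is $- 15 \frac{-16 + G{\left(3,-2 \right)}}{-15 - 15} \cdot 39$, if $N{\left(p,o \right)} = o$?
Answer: $-234$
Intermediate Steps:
$G{\left(U,g \right)} = 4$
$- 15 \frac{-16 + G{\left(3,-2 \right)}}{-15 - 15} \cdot 39 = - 15 \frac{-16 + 4}{-15 - 15} \cdot 39 = - 15 \left(- \frac{12}{-30}\right) 39 = - 15 \left(\left(-12\right) \left(- \frac{1}{30}\right)\right) 39 = \left(-15\right) \frac{2}{5} \cdot 39 = \left(-6\right) 39 = -234$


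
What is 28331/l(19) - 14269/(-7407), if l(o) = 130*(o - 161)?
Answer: 53558023/136733220 ≈ 0.39170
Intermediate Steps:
l(o) = -20930 + 130*o (l(o) = 130*(-161 + o) = -20930 + 130*o)
28331/l(19) - 14269/(-7407) = 28331/(-20930 + 130*19) - 14269/(-7407) = 28331/(-20930 + 2470) - 14269*(-1/7407) = 28331/(-18460) + 14269/7407 = 28331*(-1/18460) + 14269/7407 = -28331/18460 + 14269/7407 = 53558023/136733220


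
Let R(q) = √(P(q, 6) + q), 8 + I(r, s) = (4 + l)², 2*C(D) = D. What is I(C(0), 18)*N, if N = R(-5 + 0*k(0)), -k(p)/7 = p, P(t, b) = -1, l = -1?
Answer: I*√6 ≈ 2.4495*I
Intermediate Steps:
k(p) = -7*p
C(D) = D/2
I(r, s) = 1 (I(r, s) = -8 + (4 - 1)² = -8 + 3² = -8 + 9 = 1)
R(q) = √(-1 + q)
N = I*√6 (N = √(-1 + (-5 + 0*(-7*0))) = √(-1 + (-5 + 0*0)) = √(-1 + (-5 + 0)) = √(-1 - 5) = √(-6) = I*√6 ≈ 2.4495*I)
I(C(0), 18)*N = 1*(I*√6) = I*√6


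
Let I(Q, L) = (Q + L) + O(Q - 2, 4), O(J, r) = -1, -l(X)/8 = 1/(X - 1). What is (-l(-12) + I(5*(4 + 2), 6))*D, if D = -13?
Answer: -447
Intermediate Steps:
l(X) = -8/(-1 + X) (l(X) = -8/(X - 1) = -8/(-1 + X))
I(Q, L) = -1 + L + Q (I(Q, L) = (Q + L) - 1 = (L + Q) - 1 = -1 + L + Q)
(-l(-12) + I(5*(4 + 2), 6))*D = (-(-8)/(-1 - 12) + (-1 + 6 + 5*(4 + 2)))*(-13) = (-(-8)/(-13) + (-1 + 6 + 5*6))*(-13) = (-(-8)*(-1)/13 + (-1 + 6 + 30))*(-13) = (-1*8/13 + 35)*(-13) = (-8/13 + 35)*(-13) = (447/13)*(-13) = -447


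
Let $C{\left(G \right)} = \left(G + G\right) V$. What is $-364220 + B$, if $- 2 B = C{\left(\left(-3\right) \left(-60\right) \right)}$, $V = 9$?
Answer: $-365840$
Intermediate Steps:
$C{\left(G \right)} = 18 G$ ($C{\left(G \right)} = \left(G + G\right) 9 = 2 G 9 = 18 G$)
$B = -1620$ ($B = - \frac{18 \left(\left(-3\right) \left(-60\right)\right)}{2} = - \frac{18 \cdot 180}{2} = \left(- \frac{1}{2}\right) 3240 = -1620$)
$-364220 + B = -364220 - 1620 = -365840$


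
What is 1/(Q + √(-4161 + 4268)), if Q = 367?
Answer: 367/134582 - √107/134582 ≈ 0.0026501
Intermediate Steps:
1/(Q + √(-4161 + 4268)) = 1/(367 + √(-4161 + 4268)) = 1/(367 + √107)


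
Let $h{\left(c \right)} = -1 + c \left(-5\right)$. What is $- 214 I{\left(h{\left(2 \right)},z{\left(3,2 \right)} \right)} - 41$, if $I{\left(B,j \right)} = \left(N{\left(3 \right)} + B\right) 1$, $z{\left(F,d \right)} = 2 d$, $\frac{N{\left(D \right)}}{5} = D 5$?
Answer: $-13737$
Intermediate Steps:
$N{\left(D \right)} = 25 D$ ($N{\left(D \right)} = 5 D 5 = 5 \cdot 5 D = 25 D$)
$h{\left(c \right)} = -1 - 5 c$
$I{\left(B,j \right)} = 75 + B$ ($I{\left(B,j \right)} = \left(25 \cdot 3 + B\right) 1 = \left(75 + B\right) 1 = 75 + B$)
$- 214 I{\left(h{\left(2 \right)},z{\left(3,2 \right)} \right)} - 41 = - 214 \left(75 - 11\right) - 41 = \left(-214\right) 64 - 41 = -13696 - 41 = -13737$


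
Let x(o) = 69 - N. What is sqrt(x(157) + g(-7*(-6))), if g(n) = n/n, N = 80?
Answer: I*sqrt(10) ≈ 3.1623*I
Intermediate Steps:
x(o) = -11 (x(o) = 69 - 1*80 = 69 - 80 = -11)
g(n) = 1
sqrt(x(157) + g(-7*(-6))) = sqrt(-11 + 1) = sqrt(-10) = I*sqrt(10)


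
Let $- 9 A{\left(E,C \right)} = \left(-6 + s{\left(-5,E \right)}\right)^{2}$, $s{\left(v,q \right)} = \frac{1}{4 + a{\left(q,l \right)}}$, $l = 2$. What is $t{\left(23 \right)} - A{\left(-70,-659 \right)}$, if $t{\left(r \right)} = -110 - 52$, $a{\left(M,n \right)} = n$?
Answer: $- \frac{51263}{324} \approx -158.22$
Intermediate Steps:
$s{\left(v,q \right)} = \frac{1}{6}$ ($s{\left(v,q \right)} = \frac{1}{4 + 2} = \frac{1}{6}$)
$A{\left(E,C \right)} = - \frac{1225}{324}$ ($A{\left(E,C \right)} = - \frac{\left(-6 + \frac{1}{6}\right)^{2}}{9} = - \frac{\left(- \frac{35}{6}\right)^{2}}{9} = \left(- \frac{1}{9}\right) \frac{1225}{36} = - \frac{1225}{324}$)
$t{\left(r \right)} = -162$ ($t{\left(r \right)} = -110 - 52 = -162$)
$t{\left(23 \right)} - A{\left(-70,-659 \right)} = -162 - - \frac{1225}{324} = -162 + \frac{1225}{324} = - \frac{51263}{324}$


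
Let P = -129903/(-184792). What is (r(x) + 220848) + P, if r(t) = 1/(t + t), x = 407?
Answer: 16610107014629/75210344 ≈ 2.2085e+5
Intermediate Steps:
P = 129903/184792 (P = -129903*(-1/184792) = 129903/184792 ≈ 0.70297)
r(t) = 1/(2*t)
(r(x) + 220848) + P = ((½)/407 + 220848) + 129903/184792 = ((½)*(1/407) + 220848) + 129903/184792 = (1/814 + 220848) + 129903/184792 = 179770273/814 + 129903/184792 = 16610107014629/75210344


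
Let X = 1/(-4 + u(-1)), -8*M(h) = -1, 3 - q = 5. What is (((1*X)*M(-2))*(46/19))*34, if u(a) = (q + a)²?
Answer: 391/190 ≈ 2.0579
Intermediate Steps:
q = -2 (q = 3 - 1*5 = 3 - 5 = -2)
u(a) = (-2 + a)²
M(h) = ⅛ (M(h) = -⅛*(-1) = ⅛)
X = ⅕ (X = 1/(-4 + (-2 - 1)²) = 1/(-4 + (-3)²) = 1/(-4 + 9) = 1/5 = ⅕ ≈ 0.20000)
(((1*X)*M(-2))*(46/19))*34 = (((1*(⅕))*(⅛))*(46/19))*34 = (((⅕)*(⅛))*(46*(1/19)))*34 = ((1/40)*(46/19))*34 = (23/380)*34 = 391/190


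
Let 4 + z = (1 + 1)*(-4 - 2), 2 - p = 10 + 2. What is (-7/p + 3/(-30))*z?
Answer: -48/5 ≈ -9.6000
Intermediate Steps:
p = -10 (p = 2 - (10 + 2) = 2 - 1*12 = 2 - 12 = -10)
z = -16 (z = -4 + (1 + 1)*(-4 - 2) = -4 + 2*(-6) = -4 - 12 = -16)
(-7/p + 3/(-30))*z = (-7/(-10) + 3/(-30))*(-16) = (-7*(-⅒) + 3*(-1/30))*(-16) = (7/10 - ⅒)*(-16) = (⅗)*(-16) = -48/5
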